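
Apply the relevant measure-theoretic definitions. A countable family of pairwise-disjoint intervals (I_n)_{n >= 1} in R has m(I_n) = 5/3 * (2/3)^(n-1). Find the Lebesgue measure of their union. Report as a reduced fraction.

By countable additivity of the Lebesgue measure on pairwise disjoint measurable sets,
  m(union_{n >= 1} I_n) = sum_{n >= 1} m(I_n) = sum_{n >= 1} a * r^(n-1),
  with a = 5/3 and r = 2/3.
Since 0 < r = 2/3 < 1, the geometric series converges:
  sum_{n >= 1} a * r^(n-1) = a / (1 - r).
  = 5/3 / (1 - 2/3)
  = 5/3 / (1/3)
  = 5.

5


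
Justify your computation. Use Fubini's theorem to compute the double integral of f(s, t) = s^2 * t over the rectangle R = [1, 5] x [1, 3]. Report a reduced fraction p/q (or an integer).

f(s, t) is a tensor product of a function of s and a function of t, and both factors are bounded continuous (hence Lebesgue integrable) on the rectangle, so Fubini's theorem applies:
  integral_R f d(m x m) = (integral_a1^b1 s^2 ds) * (integral_a2^b2 t dt).
Inner integral in s: integral_{1}^{5} s^2 ds = (5^3 - 1^3)/3
  = 124/3.
Inner integral in t: integral_{1}^{3} t dt = (3^2 - 1^2)/2
  = 4.
Product: (124/3) * (4) = 496/3.

496/3


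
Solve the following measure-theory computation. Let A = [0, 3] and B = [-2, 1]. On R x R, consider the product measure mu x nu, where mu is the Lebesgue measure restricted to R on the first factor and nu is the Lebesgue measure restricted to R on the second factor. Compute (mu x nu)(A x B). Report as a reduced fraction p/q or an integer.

For a measurable rectangle A x B, the product measure satisfies
  (mu x nu)(A x B) = mu(A) * nu(B).
  mu(A) = 3.
  nu(B) = 3.
  (mu x nu)(A x B) = 3 * 3 = 9.

9


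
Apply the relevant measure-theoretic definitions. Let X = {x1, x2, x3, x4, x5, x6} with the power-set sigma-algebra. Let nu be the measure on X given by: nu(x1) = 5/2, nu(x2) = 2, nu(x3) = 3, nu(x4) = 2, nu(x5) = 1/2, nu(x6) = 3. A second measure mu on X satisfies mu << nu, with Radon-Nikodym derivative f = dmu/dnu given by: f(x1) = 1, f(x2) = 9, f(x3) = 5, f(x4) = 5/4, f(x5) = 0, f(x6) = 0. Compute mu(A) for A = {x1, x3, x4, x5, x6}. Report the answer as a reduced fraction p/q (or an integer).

By the defining property of the Radon-Nikodym derivative, for every measurable set A,
  mu(A) = integral_A f dnu.
Since nu is a discrete measure concentrated on the atoms of X, the integral over A reduces to the sum
  mu(A) = sum_{x in A} f(x) * nu({x}).
Computing each term:
  x1: f(x1) * nu(x1) = 1 * 5/2 = 5/2.
  x3: f(x3) * nu(x3) = 5 * 3 = 15.
  x4: f(x4) * nu(x4) = 5/4 * 2 = 5/2.
  x5: f(x5) * nu(x5) = 0 * 1/2 = 0.
  x6: f(x6) * nu(x6) = 0 * 3 = 0.
Summing: mu(A) = 5/2 + 15 + 5/2 + 0 + 0 = 20.

20


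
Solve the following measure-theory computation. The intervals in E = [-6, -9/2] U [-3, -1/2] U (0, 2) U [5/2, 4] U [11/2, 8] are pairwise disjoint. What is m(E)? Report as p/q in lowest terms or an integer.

For pairwise disjoint intervals, m(union_i I_i) = sum_i m(I_i),
and m is invariant under swapping open/closed endpoints (single points have measure 0).
So m(E) = sum_i (b_i - a_i).
  I_1 has length -9/2 - (-6) = 3/2.
  I_2 has length -1/2 - (-3) = 5/2.
  I_3 has length 2 - 0 = 2.
  I_4 has length 4 - 5/2 = 3/2.
  I_5 has length 8 - 11/2 = 5/2.
Summing:
  m(E) = 3/2 + 5/2 + 2 + 3/2 + 5/2 = 10.

10


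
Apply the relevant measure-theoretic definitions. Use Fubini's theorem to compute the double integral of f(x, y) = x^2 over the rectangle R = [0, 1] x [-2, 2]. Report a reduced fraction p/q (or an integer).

f(x, y) is a tensor product of a function of x and a function of y, and both factors are bounded continuous (hence Lebesgue integrable) on the rectangle, so Fubini's theorem applies:
  integral_R f d(m x m) = (integral_a1^b1 x^2 dx) * (integral_a2^b2 1 dy).
Inner integral in x: integral_{0}^{1} x^2 dx = (1^3 - 0^3)/3
  = 1/3.
Inner integral in y: integral_{-2}^{2} 1 dy = (2^1 - (-2)^1)/1
  = 4.
Product: (1/3) * (4) = 4/3.

4/3


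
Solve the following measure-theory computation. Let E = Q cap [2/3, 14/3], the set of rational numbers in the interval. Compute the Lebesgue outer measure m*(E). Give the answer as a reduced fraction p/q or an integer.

Q cap [2/3, 14/3] is countable; list its elements as q_1, q_2, ... . Fix eps > 0 and cover the k-th point by an interval of length eps * 2^(-k). The cover has total length eps * sum_{k>=1} 2^(-k) = eps, so by definition of outer measure m*(Q cap [2/3, 14/3]) <= eps. Since eps was arbitrary and m* >= 0, the outer measure is 0.

0


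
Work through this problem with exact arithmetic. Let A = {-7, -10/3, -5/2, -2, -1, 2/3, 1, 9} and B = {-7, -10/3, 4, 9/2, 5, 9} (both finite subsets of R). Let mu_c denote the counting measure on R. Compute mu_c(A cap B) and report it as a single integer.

Counting measure on a finite set equals cardinality. mu_c(A cap B) = |A cap B| (elements appearing in both).
Enumerating the elements of A that also lie in B gives 3 element(s).
So mu_c(A cap B) = 3.

3


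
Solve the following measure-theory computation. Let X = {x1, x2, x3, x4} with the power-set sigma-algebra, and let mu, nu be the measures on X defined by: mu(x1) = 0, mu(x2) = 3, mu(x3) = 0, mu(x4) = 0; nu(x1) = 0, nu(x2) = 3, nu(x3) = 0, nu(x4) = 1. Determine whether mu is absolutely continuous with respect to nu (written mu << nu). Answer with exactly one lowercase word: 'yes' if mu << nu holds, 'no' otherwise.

mu << nu means: every nu-null measurable set is also mu-null; equivalently, for every atom x, if nu({x}) = 0 then mu({x}) = 0.
Checking each atom:
  x1: nu = 0, mu = 0 -> consistent with mu << nu.
  x2: nu = 3 > 0 -> no constraint.
  x3: nu = 0, mu = 0 -> consistent with mu << nu.
  x4: nu = 1 > 0 -> no constraint.
No atom violates the condition. Therefore mu << nu.

yes


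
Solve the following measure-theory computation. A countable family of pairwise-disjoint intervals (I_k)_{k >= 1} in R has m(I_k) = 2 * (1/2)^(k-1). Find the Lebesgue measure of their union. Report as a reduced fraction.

By countable additivity of the Lebesgue measure on pairwise disjoint measurable sets,
  m(union_{k >= 1} I_k) = sum_{k >= 1} m(I_k) = sum_{k >= 1} a * r^(k-1),
  with a = 2 and r = 1/2.
Since 0 < r = 1/2 < 1, the geometric series converges:
  sum_{k >= 1} a * r^(k-1) = a / (1 - r).
  = 2 / (1 - 1/2)
  = 2 / (1/2)
  = 4.

4


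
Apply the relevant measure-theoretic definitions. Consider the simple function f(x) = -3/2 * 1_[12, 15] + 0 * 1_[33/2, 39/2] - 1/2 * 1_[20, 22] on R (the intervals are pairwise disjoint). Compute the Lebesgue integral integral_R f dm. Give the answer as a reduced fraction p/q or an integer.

For a simple function f = sum_i c_i * 1_{A_i} with disjoint A_i,
  integral f dm = sum_i c_i * m(A_i).
Lengths of the A_i:
  m(A_1) = 15 - 12 = 3.
  m(A_2) = 39/2 - 33/2 = 3.
  m(A_3) = 22 - 20 = 2.
Contributions c_i * m(A_i):
  (-3/2) * (3) = -9/2.
  (0) * (3) = 0.
  (-1/2) * (2) = -1.
Total: -9/2 + 0 - 1 = -11/2.

-11/2


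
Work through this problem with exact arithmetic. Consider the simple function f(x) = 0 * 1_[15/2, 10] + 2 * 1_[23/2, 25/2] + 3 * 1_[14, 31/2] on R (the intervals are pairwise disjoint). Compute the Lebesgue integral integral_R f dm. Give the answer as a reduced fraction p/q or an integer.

For a simple function f = sum_i c_i * 1_{A_i} with disjoint A_i,
  integral f dm = sum_i c_i * m(A_i).
Lengths of the A_i:
  m(A_1) = 10 - 15/2 = 5/2.
  m(A_2) = 25/2 - 23/2 = 1.
  m(A_3) = 31/2 - 14 = 3/2.
Contributions c_i * m(A_i):
  (0) * (5/2) = 0.
  (2) * (1) = 2.
  (3) * (3/2) = 9/2.
Total: 0 + 2 + 9/2 = 13/2.

13/2


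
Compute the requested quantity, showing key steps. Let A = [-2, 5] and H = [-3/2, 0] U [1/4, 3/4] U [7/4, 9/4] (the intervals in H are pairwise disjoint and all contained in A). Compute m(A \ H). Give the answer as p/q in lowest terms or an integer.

The ambient interval has length m(A) = 5 - (-2) = 7.
Since the holes are disjoint and sit inside A, by finite additivity
  m(H) = sum_i (b_i - a_i), and m(A \ H) = m(A) - m(H).
Computing the hole measures:
  m(H_1) = 0 - (-3/2) = 3/2.
  m(H_2) = 3/4 - 1/4 = 1/2.
  m(H_3) = 9/4 - 7/4 = 1/2.
Summed: m(H) = 3/2 + 1/2 + 1/2 = 5/2.
So m(A \ H) = 7 - 5/2 = 9/2.

9/2


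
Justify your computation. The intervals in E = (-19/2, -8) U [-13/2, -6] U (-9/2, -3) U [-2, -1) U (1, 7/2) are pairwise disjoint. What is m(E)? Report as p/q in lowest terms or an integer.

For pairwise disjoint intervals, m(union_i I_i) = sum_i m(I_i),
and m is invariant under swapping open/closed endpoints (single points have measure 0).
So m(E) = sum_i (b_i - a_i).
  I_1 has length -8 - (-19/2) = 3/2.
  I_2 has length -6 - (-13/2) = 1/2.
  I_3 has length -3 - (-9/2) = 3/2.
  I_4 has length -1 - (-2) = 1.
  I_5 has length 7/2 - 1 = 5/2.
Summing:
  m(E) = 3/2 + 1/2 + 3/2 + 1 + 5/2 = 7.

7


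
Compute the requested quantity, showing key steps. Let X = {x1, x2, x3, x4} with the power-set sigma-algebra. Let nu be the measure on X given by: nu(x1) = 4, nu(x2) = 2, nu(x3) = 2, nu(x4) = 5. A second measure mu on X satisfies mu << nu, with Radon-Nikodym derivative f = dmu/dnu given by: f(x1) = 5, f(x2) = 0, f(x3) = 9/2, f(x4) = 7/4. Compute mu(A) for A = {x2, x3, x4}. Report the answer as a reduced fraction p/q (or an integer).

By the defining property of the Radon-Nikodym derivative, for every measurable set A,
  mu(A) = integral_A f dnu.
Since nu is a discrete measure concentrated on the atoms of X, the integral over A reduces to the sum
  mu(A) = sum_{x in A} f(x) * nu({x}).
Computing each term:
  x2: f(x2) * nu(x2) = 0 * 2 = 0.
  x3: f(x3) * nu(x3) = 9/2 * 2 = 9.
  x4: f(x4) * nu(x4) = 7/4 * 5 = 35/4.
Summing: mu(A) = 0 + 9 + 35/4 = 71/4.

71/4


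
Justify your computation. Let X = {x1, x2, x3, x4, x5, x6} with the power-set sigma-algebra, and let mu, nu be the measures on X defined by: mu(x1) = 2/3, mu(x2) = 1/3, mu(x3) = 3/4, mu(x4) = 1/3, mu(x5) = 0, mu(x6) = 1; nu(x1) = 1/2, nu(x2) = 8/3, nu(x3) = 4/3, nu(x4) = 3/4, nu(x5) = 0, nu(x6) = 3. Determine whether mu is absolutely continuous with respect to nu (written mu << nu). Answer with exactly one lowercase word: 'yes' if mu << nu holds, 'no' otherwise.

mu << nu means: every nu-null measurable set is also mu-null; equivalently, for every atom x, if nu({x}) = 0 then mu({x}) = 0.
Checking each atom:
  x1: nu = 1/2 > 0 -> no constraint.
  x2: nu = 8/3 > 0 -> no constraint.
  x3: nu = 4/3 > 0 -> no constraint.
  x4: nu = 3/4 > 0 -> no constraint.
  x5: nu = 0, mu = 0 -> consistent with mu << nu.
  x6: nu = 3 > 0 -> no constraint.
No atom violates the condition. Therefore mu << nu.

yes


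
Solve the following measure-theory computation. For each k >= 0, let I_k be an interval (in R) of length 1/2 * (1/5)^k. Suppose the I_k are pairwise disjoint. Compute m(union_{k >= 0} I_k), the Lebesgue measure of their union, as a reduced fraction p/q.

By countable additivity of the Lebesgue measure on pairwise disjoint measurable sets,
  m(union_{k >= 0} I_k) = sum_{k >= 0} m(I_k) = sum_{k >= 0} a * r^k,
  with a = 1/2 and r = 1/5.
Since 0 < r = 1/5 < 1, the geometric series converges:
  sum_{k >= 0} a * r^k = a / (1 - r).
  = 1/2 / (1 - 1/5)
  = 1/2 / (4/5)
  = 5/8.

5/8


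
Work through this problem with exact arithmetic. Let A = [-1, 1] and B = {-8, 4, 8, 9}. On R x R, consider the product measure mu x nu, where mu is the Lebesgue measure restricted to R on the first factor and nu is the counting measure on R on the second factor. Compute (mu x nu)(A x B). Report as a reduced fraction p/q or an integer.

For a measurable rectangle A x B, the product measure satisfies
  (mu x nu)(A x B) = mu(A) * nu(B).
  mu(A) = 2.
  nu(B) = 4.
  (mu x nu)(A x B) = 2 * 4 = 8.

8


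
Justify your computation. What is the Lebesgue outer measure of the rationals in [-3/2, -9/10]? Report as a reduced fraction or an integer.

Q cap [-3/2, -9/10] is countable; list its elements as q_1, q_2, ... . Fix eps > 0 and cover the k-th point by an interval of length eps * 2^(-k). The cover has total length eps * sum_{k>=1} 2^(-k) = eps, so by definition of outer measure m*(Q cap [-3/2, -9/10]) <= eps. Since eps was arbitrary and m* >= 0, the outer measure is 0.

0


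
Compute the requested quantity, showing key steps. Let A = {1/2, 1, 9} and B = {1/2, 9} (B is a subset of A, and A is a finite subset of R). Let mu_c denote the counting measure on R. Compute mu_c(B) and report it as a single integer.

Counting measure assigns mu_c(E) = |E| (number of elements) when E is finite.
B has 2 element(s), so mu_c(B) = 2.

2


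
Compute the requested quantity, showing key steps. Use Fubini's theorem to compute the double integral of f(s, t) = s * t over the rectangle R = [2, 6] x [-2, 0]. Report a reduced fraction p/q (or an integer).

f(s, t) is a tensor product of a function of s and a function of t, and both factors are bounded continuous (hence Lebesgue integrable) on the rectangle, so Fubini's theorem applies:
  integral_R f d(m x m) = (integral_a1^b1 s ds) * (integral_a2^b2 t dt).
Inner integral in s: integral_{2}^{6} s ds = (6^2 - 2^2)/2
  = 16.
Inner integral in t: integral_{-2}^{0} t dt = (0^2 - (-2)^2)/2
  = -2.
Product: (16) * (-2) = -32.

-32


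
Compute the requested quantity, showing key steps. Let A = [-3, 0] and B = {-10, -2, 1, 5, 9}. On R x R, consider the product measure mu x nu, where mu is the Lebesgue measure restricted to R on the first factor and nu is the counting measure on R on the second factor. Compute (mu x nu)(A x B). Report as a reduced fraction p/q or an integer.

For a measurable rectangle A x B, the product measure satisfies
  (mu x nu)(A x B) = mu(A) * nu(B).
  mu(A) = 3.
  nu(B) = 5.
  (mu x nu)(A x B) = 3 * 5 = 15.

15


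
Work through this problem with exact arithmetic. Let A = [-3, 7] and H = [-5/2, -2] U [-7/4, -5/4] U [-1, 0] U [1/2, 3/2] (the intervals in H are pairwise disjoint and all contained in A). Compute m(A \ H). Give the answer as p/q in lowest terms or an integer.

The ambient interval has length m(A) = 7 - (-3) = 10.
Since the holes are disjoint and sit inside A, by finite additivity
  m(H) = sum_i (b_i - a_i), and m(A \ H) = m(A) - m(H).
Computing the hole measures:
  m(H_1) = -2 - (-5/2) = 1/2.
  m(H_2) = -5/4 - (-7/4) = 1/2.
  m(H_3) = 0 - (-1) = 1.
  m(H_4) = 3/2 - 1/2 = 1.
Summed: m(H) = 1/2 + 1/2 + 1 + 1 = 3.
So m(A \ H) = 10 - 3 = 7.

7


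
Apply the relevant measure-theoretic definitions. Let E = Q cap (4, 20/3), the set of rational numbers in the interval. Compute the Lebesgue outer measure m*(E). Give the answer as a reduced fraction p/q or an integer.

The set Q cap (4, 20/3) is countable (a subset of the countable set Q). Lebesgue outer measure of any countable set is 0: each singleton {q} has m*({q}) = 0, and by countable subadditivity m*(union_k {q_k}) <= sum_k m*({q_k}) = sum_k 0 = 0. The reverse inequality m*(E) >= 0 is automatic. So m*(Q cap (4, 20/3)) = 0.

0


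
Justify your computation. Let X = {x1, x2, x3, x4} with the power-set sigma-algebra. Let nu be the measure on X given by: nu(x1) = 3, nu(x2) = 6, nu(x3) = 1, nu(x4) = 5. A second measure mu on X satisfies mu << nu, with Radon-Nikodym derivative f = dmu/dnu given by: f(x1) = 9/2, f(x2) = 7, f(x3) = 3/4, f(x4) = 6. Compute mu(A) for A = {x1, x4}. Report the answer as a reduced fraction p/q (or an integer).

By the defining property of the Radon-Nikodym derivative, for every measurable set A,
  mu(A) = integral_A f dnu.
Since nu is a discrete measure concentrated on the atoms of X, the integral over A reduces to the sum
  mu(A) = sum_{x in A} f(x) * nu({x}).
Computing each term:
  x1: f(x1) * nu(x1) = 9/2 * 3 = 27/2.
  x4: f(x4) * nu(x4) = 6 * 5 = 30.
Summing: mu(A) = 27/2 + 30 = 87/2.

87/2


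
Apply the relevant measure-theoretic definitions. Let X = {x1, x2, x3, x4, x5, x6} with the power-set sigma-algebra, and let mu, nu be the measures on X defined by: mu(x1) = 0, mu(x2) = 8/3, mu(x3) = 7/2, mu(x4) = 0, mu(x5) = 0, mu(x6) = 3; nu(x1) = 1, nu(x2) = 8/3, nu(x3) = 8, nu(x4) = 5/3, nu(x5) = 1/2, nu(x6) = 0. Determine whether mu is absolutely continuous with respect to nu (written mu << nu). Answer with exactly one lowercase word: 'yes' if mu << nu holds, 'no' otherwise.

mu << nu means: every nu-null measurable set is also mu-null; equivalently, for every atom x, if nu({x}) = 0 then mu({x}) = 0.
Checking each atom:
  x1: nu = 1 > 0 -> no constraint.
  x2: nu = 8/3 > 0 -> no constraint.
  x3: nu = 8 > 0 -> no constraint.
  x4: nu = 5/3 > 0 -> no constraint.
  x5: nu = 1/2 > 0 -> no constraint.
  x6: nu = 0, mu = 3 > 0 -> violates mu << nu.
The atom(s) x6 violate the condition (nu = 0 but mu > 0). Therefore mu is NOT absolutely continuous w.r.t. nu.

no


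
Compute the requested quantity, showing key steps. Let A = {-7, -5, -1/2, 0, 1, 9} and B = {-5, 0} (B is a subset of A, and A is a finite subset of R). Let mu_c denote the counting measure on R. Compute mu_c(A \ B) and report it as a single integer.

Counting measure assigns mu_c(E) = |E| (number of elements) when E is finite. For B subset A, A \ B is the set of elements of A not in B, so |A \ B| = |A| - |B|.
|A| = 6, |B| = 2, so mu_c(A \ B) = 6 - 2 = 4.

4


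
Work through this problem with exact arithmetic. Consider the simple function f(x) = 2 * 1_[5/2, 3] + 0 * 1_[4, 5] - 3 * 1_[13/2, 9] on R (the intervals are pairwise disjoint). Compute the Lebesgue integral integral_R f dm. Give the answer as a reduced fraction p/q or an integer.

For a simple function f = sum_i c_i * 1_{A_i} with disjoint A_i,
  integral f dm = sum_i c_i * m(A_i).
Lengths of the A_i:
  m(A_1) = 3 - 5/2 = 1/2.
  m(A_2) = 5 - 4 = 1.
  m(A_3) = 9 - 13/2 = 5/2.
Contributions c_i * m(A_i):
  (2) * (1/2) = 1.
  (0) * (1) = 0.
  (-3) * (5/2) = -15/2.
Total: 1 + 0 - 15/2 = -13/2.

-13/2


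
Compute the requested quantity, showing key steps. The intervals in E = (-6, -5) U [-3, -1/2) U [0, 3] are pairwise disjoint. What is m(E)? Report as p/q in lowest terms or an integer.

For pairwise disjoint intervals, m(union_i I_i) = sum_i m(I_i),
and m is invariant under swapping open/closed endpoints (single points have measure 0).
So m(E) = sum_i (b_i - a_i).
  I_1 has length -5 - (-6) = 1.
  I_2 has length -1/2 - (-3) = 5/2.
  I_3 has length 3 - 0 = 3.
Summing:
  m(E) = 1 + 5/2 + 3 = 13/2.

13/2


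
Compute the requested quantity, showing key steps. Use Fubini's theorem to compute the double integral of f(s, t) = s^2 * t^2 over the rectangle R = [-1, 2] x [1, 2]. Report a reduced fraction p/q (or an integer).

f(s, t) is a tensor product of a function of s and a function of t, and both factors are bounded continuous (hence Lebesgue integrable) on the rectangle, so Fubini's theorem applies:
  integral_R f d(m x m) = (integral_a1^b1 s^2 ds) * (integral_a2^b2 t^2 dt).
Inner integral in s: integral_{-1}^{2} s^2 ds = (2^3 - (-1)^3)/3
  = 3.
Inner integral in t: integral_{1}^{2} t^2 dt = (2^3 - 1^3)/3
  = 7/3.
Product: (3) * (7/3) = 7.

7


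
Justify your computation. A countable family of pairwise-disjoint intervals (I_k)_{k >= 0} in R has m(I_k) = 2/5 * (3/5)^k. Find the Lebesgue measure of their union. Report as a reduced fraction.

By countable additivity of the Lebesgue measure on pairwise disjoint measurable sets,
  m(union_{k >= 0} I_k) = sum_{k >= 0} m(I_k) = sum_{k >= 0} a * r^k,
  with a = 2/5 and r = 3/5.
Since 0 < r = 3/5 < 1, the geometric series converges:
  sum_{k >= 0} a * r^k = a / (1 - r).
  = 2/5 / (1 - 3/5)
  = 2/5 / (2/5)
  = 1.

1


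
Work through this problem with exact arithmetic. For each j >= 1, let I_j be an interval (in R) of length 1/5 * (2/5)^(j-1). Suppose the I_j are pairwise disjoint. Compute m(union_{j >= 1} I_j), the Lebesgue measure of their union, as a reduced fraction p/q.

By countable additivity of the Lebesgue measure on pairwise disjoint measurable sets,
  m(union_{j >= 1} I_j) = sum_{j >= 1} m(I_j) = sum_{j >= 1} a * r^(j-1),
  with a = 1/5 and r = 2/5.
Since 0 < r = 2/5 < 1, the geometric series converges:
  sum_{j >= 1} a * r^(j-1) = a / (1 - r).
  = 1/5 / (1 - 2/5)
  = 1/5 / (3/5)
  = 1/3.

1/3


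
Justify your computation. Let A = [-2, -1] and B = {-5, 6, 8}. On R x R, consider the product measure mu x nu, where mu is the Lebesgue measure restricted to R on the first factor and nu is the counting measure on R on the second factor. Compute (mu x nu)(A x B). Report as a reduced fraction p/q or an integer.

For a measurable rectangle A x B, the product measure satisfies
  (mu x nu)(A x B) = mu(A) * nu(B).
  mu(A) = 1.
  nu(B) = 3.
  (mu x nu)(A x B) = 1 * 3 = 3.

3


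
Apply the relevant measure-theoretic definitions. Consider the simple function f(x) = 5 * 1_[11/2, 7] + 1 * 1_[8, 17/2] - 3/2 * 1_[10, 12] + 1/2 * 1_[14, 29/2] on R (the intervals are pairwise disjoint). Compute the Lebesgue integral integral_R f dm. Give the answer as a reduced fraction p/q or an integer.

For a simple function f = sum_i c_i * 1_{A_i} with disjoint A_i,
  integral f dm = sum_i c_i * m(A_i).
Lengths of the A_i:
  m(A_1) = 7 - 11/2 = 3/2.
  m(A_2) = 17/2 - 8 = 1/2.
  m(A_3) = 12 - 10 = 2.
  m(A_4) = 29/2 - 14 = 1/2.
Contributions c_i * m(A_i):
  (5) * (3/2) = 15/2.
  (1) * (1/2) = 1/2.
  (-3/2) * (2) = -3.
  (1/2) * (1/2) = 1/4.
Total: 15/2 + 1/2 - 3 + 1/4 = 21/4.

21/4


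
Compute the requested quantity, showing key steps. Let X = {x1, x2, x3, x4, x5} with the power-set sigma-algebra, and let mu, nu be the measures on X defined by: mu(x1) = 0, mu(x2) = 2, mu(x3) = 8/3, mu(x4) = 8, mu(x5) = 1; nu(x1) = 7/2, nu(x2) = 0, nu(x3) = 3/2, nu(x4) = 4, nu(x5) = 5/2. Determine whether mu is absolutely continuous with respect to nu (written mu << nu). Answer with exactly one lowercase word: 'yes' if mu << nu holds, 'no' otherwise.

mu << nu means: every nu-null measurable set is also mu-null; equivalently, for every atom x, if nu({x}) = 0 then mu({x}) = 0.
Checking each atom:
  x1: nu = 7/2 > 0 -> no constraint.
  x2: nu = 0, mu = 2 > 0 -> violates mu << nu.
  x3: nu = 3/2 > 0 -> no constraint.
  x4: nu = 4 > 0 -> no constraint.
  x5: nu = 5/2 > 0 -> no constraint.
The atom(s) x2 violate the condition (nu = 0 but mu > 0). Therefore mu is NOT absolutely continuous w.r.t. nu.

no


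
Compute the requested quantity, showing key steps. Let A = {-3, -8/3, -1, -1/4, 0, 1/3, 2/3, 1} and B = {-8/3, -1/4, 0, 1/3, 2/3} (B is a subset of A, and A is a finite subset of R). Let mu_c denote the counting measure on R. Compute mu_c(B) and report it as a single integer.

Counting measure assigns mu_c(E) = |E| (number of elements) when E is finite.
B has 5 element(s), so mu_c(B) = 5.

5


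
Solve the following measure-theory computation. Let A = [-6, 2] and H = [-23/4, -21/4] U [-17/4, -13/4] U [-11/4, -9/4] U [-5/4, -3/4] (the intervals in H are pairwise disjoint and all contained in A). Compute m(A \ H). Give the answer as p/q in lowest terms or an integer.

The ambient interval has length m(A) = 2 - (-6) = 8.
Since the holes are disjoint and sit inside A, by finite additivity
  m(H) = sum_i (b_i - a_i), and m(A \ H) = m(A) - m(H).
Computing the hole measures:
  m(H_1) = -21/4 - (-23/4) = 1/2.
  m(H_2) = -13/4 - (-17/4) = 1.
  m(H_3) = -9/4 - (-11/4) = 1/2.
  m(H_4) = -3/4 - (-5/4) = 1/2.
Summed: m(H) = 1/2 + 1 + 1/2 + 1/2 = 5/2.
So m(A \ H) = 8 - 5/2 = 11/2.

11/2


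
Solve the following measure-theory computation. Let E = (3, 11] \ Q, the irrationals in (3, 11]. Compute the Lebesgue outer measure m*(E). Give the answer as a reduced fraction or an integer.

The interval I = (3, 11] has m(I) = 11 - 3 = 8 (endpoints are measure-zero, so open/closed/half-open agree). Write I = (I cap Q) u (I \ Q). The rationals in I are countable, so m*(I cap Q) = 0 (cover each rational by intervals whose total length is arbitrarily small). By countable subadditivity m*(I) <= m*(I cap Q) + m*(I \ Q), hence m*(I \ Q) >= m(I) = 8. The reverse inequality m*(I \ Q) <= m*(I) = 8 is trivial since (I \ Q) is a subset of I. Therefore m*(I \ Q) = 8.

8


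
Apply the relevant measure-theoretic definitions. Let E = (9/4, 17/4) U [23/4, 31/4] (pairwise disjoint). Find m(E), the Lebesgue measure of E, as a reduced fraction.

For pairwise disjoint intervals, m(union_i I_i) = sum_i m(I_i),
and m is invariant under swapping open/closed endpoints (single points have measure 0).
So m(E) = sum_i (b_i - a_i).
  I_1 has length 17/4 - 9/4 = 2.
  I_2 has length 31/4 - 23/4 = 2.
Summing:
  m(E) = 2 + 2 = 4.

4


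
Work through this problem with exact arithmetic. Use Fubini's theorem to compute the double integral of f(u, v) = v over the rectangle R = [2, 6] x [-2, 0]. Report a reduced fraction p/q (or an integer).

f(u, v) is a tensor product of a function of u and a function of v, and both factors are bounded continuous (hence Lebesgue integrable) on the rectangle, so Fubini's theorem applies:
  integral_R f d(m x m) = (integral_a1^b1 1 du) * (integral_a2^b2 v dv).
Inner integral in u: integral_{2}^{6} 1 du = (6^1 - 2^1)/1
  = 4.
Inner integral in v: integral_{-2}^{0} v dv = (0^2 - (-2)^2)/2
  = -2.
Product: (4) * (-2) = -8.

-8


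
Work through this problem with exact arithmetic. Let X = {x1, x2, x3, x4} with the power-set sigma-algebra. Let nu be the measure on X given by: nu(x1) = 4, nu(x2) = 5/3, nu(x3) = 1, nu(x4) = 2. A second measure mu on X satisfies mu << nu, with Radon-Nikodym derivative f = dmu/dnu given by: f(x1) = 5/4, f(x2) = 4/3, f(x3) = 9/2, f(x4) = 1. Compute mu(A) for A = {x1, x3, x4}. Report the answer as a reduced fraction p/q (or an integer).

By the defining property of the Radon-Nikodym derivative, for every measurable set A,
  mu(A) = integral_A f dnu.
Since nu is a discrete measure concentrated on the atoms of X, the integral over A reduces to the sum
  mu(A) = sum_{x in A} f(x) * nu({x}).
Computing each term:
  x1: f(x1) * nu(x1) = 5/4 * 4 = 5.
  x3: f(x3) * nu(x3) = 9/2 * 1 = 9/2.
  x4: f(x4) * nu(x4) = 1 * 2 = 2.
Summing: mu(A) = 5 + 9/2 + 2 = 23/2.

23/2


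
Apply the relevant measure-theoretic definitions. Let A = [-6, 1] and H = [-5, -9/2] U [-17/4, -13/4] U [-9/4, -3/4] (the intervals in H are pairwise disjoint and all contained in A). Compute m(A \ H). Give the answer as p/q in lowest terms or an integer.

The ambient interval has length m(A) = 1 - (-6) = 7.
Since the holes are disjoint and sit inside A, by finite additivity
  m(H) = sum_i (b_i - a_i), and m(A \ H) = m(A) - m(H).
Computing the hole measures:
  m(H_1) = -9/2 - (-5) = 1/2.
  m(H_2) = -13/4 - (-17/4) = 1.
  m(H_3) = -3/4 - (-9/4) = 3/2.
Summed: m(H) = 1/2 + 1 + 3/2 = 3.
So m(A \ H) = 7 - 3 = 4.

4


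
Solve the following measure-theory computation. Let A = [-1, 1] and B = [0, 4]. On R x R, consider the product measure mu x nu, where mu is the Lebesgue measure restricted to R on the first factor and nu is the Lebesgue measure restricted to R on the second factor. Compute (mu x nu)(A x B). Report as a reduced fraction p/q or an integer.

For a measurable rectangle A x B, the product measure satisfies
  (mu x nu)(A x B) = mu(A) * nu(B).
  mu(A) = 2.
  nu(B) = 4.
  (mu x nu)(A x B) = 2 * 4 = 8.

8


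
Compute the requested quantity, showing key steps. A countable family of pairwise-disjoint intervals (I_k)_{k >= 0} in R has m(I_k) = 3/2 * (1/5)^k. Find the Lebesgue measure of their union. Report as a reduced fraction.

By countable additivity of the Lebesgue measure on pairwise disjoint measurable sets,
  m(union_{k >= 0} I_k) = sum_{k >= 0} m(I_k) = sum_{k >= 0} a * r^k,
  with a = 3/2 and r = 1/5.
Since 0 < r = 1/5 < 1, the geometric series converges:
  sum_{k >= 0} a * r^k = a / (1 - r).
  = 3/2 / (1 - 1/5)
  = 3/2 / (4/5)
  = 15/8.

15/8


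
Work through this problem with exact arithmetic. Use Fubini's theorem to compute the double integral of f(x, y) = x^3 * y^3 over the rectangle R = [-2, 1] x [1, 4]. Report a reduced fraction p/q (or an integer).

f(x, y) is a tensor product of a function of x and a function of y, and both factors are bounded continuous (hence Lebesgue integrable) on the rectangle, so Fubini's theorem applies:
  integral_R f d(m x m) = (integral_a1^b1 x^3 dx) * (integral_a2^b2 y^3 dy).
Inner integral in x: integral_{-2}^{1} x^3 dx = (1^4 - (-2)^4)/4
  = -15/4.
Inner integral in y: integral_{1}^{4} y^3 dy = (4^4 - 1^4)/4
  = 255/4.
Product: (-15/4) * (255/4) = -3825/16.

-3825/16


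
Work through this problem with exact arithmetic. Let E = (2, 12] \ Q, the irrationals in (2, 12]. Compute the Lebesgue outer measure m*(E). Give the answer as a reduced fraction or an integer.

The interval I = (2, 12] has m(I) = 12 - 2 = 10 (endpoints are measure-zero, so open/closed/half-open agree). Write I = (I cap Q) u (I \ Q). The rationals in I are countable, so m*(I cap Q) = 0 (cover each rational by intervals whose total length is arbitrarily small). By countable subadditivity m*(I) <= m*(I cap Q) + m*(I \ Q), hence m*(I \ Q) >= m(I) = 10. The reverse inequality m*(I \ Q) <= m*(I) = 10 is trivial since (I \ Q) is a subset of I. Therefore m*(I \ Q) = 10.

10


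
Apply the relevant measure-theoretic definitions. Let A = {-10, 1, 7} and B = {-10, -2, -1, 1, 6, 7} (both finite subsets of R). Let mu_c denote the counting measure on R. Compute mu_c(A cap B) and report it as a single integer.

Counting measure on a finite set equals cardinality. mu_c(A cap B) = |A cap B| (elements appearing in both).
Enumerating the elements of A that also lie in B gives 3 element(s).
So mu_c(A cap B) = 3.

3


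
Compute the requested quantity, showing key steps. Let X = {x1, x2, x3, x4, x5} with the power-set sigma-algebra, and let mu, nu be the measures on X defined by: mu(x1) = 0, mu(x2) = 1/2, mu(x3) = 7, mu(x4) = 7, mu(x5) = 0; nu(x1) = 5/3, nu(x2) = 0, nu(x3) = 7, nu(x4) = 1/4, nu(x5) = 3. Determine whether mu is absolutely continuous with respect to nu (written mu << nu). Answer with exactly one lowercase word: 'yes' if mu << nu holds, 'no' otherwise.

mu << nu means: every nu-null measurable set is also mu-null; equivalently, for every atom x, if nu({x}) = 0 then mu({x}) = 0.
Checking each atom:
  x1: nu = 5/3 > 0 -> no constraint.
  x2: nu = 0, mu = 1/2 > 0 -> violates mu << nu.
  x3: nu = 7 > 0 -> no constraint.
  x4: nu = 1/4 > 0 -> no constraint.
  x5: nu = 3 > 0 -> no constraint.
The atom(s) x2 violate the condition (nu = 0 but mu > 0). Therefore mu is NOT absolutely continuous w.r.t. nu.

no


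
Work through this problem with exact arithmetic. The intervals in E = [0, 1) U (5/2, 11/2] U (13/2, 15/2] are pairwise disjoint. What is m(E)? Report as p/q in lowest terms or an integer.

For pairwise disjoint intervals, m(union_i I_i) = sum_i m(I_i),
and m is invariant under swapping open/closed endpoints (single points have measure 0).
So m(E) = sum_i (b_i - a_i).
  I_1 has length 1 - 0 = 1.
  I_2 has length 11/2 - 5/2 = 3.
  I_3 has length 15/2 - 13/2 = 1.
Summing:
  m(E) = 1 + 3 + 1 = 5.

5


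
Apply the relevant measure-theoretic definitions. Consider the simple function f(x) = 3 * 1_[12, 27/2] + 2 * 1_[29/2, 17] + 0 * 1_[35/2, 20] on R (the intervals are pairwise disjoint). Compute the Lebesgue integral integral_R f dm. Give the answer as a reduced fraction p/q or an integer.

For a simple function f = sum_i c_i * 1_{A_i} with disjoint A_i,
  integral f dm = sum_i c_i * m(A_i).
Lengths of the A_i:
  m(A_1) = 27/2 - 12 = 3/2.
  m(A_2) = 17 - 29/2 = 5/2.
  m(A_3) = 20 - 35/2 = 5/2.
Contributions c_i * m(A_i):
  (3) * (3/2) = 9/2.
  (2) * (5/2) = 5.
  (0) * (5/2) = 0.
Total: 9/2 + 5 + 0 = 19/2.

19/2


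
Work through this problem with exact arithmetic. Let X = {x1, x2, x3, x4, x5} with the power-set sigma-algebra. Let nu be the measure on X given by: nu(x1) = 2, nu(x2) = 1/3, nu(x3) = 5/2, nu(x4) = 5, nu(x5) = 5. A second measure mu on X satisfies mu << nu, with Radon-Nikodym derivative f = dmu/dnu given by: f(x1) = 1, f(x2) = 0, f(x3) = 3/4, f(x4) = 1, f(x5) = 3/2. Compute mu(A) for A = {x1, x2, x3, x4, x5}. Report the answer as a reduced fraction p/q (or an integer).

By the defining property of the Radon-Nikodym derivative, for every measurable set A,
  mu(A) = integral_A f dnu.
Since nu is a discrete measure concentrated on the atoms of X, the integral over A reduces to the sum
  mu(A) = sum_{x in A} f(x) * nu({x}).
Computing each term:
  x1: f(x1) * nu(x1) = 1 * 2 = 2.
  x2: f(x2) * nu(x2) = 0 * 1/3 = 0.
  x3: f(x3) * nu(x3) = 3/4 * 5/2 = 15/8.
  x4: f(x4) * nu(x4) = 1 * 5 = 5.
  x5: f(x5) * nu(x5) = 3/2 * 5 = 15/2.
Summing: mu(A) = 2 + 0 + 15/8 + 5 + 15/2 = 131/8.

131/8


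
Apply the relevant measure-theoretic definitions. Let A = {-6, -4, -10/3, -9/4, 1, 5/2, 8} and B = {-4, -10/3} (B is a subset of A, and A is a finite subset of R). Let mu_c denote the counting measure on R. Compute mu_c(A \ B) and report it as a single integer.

Counting measure assigns mu_c(E) = |E| (number of elements) when E is finite. For B subset A, A \ B is the set of elements of A not in B, so |A \ B| = |A| - |B|.
|A| = 7, |B| = 2, so mu_c(A \ B) = 7 - 2 = 5.

5


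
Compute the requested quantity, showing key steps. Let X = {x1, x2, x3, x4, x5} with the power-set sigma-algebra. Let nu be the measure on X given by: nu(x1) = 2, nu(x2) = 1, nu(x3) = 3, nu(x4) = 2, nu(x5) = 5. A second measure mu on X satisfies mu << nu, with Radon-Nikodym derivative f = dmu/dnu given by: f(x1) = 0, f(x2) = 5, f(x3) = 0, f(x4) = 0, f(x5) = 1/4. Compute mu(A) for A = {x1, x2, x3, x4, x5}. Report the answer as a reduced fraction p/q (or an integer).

By the defining property of the Radon-Nikodym derivative, for every measurable set A,
  mu(A) = integral_A f dnu.
Since nu is a discrete measure concentrated on the atoms of X, the integral over A reduces to the sum
  mu(A) = sum_{x in A} f(x) * nu({x}).
Computing each term:
  x1: f(x1) * nu(x1) = 0 * 2 = 0.
  x2: f(x2) * nu(x2) = 5 * 1 = 5.
  x3: f(x3) * nu(x3) = 0 * 3 = 0.
  x4: f(x4) * nu(x4) = 0 * 2 = 0.
  x5: f(x5) * nu(x5) = 1/4 * 5 = 5/4.
Summing: mu(A) = 0 + 5 + 0 + 0 + 5/4 = 25/4.

25/4


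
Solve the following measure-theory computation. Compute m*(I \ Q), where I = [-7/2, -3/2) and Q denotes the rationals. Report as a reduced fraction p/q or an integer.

The interval I = [-7/2, -3/2) has m(I) = -3/2 - (-7/2) = 2 (endpoints are measure-zero, so open/closed/half-open agree). Write I = (I cap Q) u (I \ Q). The rationals in I are countable, so m*(I cap Q) = 0 (cover each rational by intervals whose total length is arbitrarily small). By countable subadditivity m*(I) <= m*(I cap Q) + m*(I \ Q), hence m*(I \ Q) >= m(I) = 2. The reverse inequality m*(I \ Q) <= m*(I) = 2 is trivial since (I \ Q) is a subset of I. Therefore m*(I \ Q) = 2.

2


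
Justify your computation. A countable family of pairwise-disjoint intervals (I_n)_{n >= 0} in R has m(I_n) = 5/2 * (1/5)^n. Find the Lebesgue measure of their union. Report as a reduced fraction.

By countable additivity of the Lebesgue measure on pairwise disjoint measurable sets,
  m(union_{n >= 0} I_n) = sum_{n >= 0} m(I_n) = sum_{n >= 0} a * r^n,
  with a = 5/2 and r = 1/5.
Since 0 < r = 1/5 < 1, the geometric series converges:
  sum_{n >= 0} a * r^n = a / (1 - r).
  = 5/2 / (1 - 1/5)
  = 5/2 / (4/5)
  = 25/8.

25/8


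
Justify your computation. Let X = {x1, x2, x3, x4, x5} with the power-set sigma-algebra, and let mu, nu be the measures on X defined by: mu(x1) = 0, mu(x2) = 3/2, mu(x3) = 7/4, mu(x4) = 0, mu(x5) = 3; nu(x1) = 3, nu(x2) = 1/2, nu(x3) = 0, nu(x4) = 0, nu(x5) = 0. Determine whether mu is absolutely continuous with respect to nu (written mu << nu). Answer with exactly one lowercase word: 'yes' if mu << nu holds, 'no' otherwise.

mu << nu means: every nu-null measurable set is also mu-null; equivalently, for every atom x, if nu({x}) = 0 then mu({x}) = 0.
Checking each atom:
  x1: nu = 3 > 0 -> no constraint.
  x2: nu = 1/2 > 0 -> no constraint.
  x3: nu = 0, mu = 7/4 > 0 -> violates mu << nu.
  x4: nu = 0, mu = 0 -> consistent with mu << nu.
  x5: nu = 0, mu = 3 > 0 -> violates mu << nu.
The atom(s) x3, x5 violate the condition (nu = 0 but mu > 0). Therefore mu is NOT absolutely continuous w.r.t. nu.

no


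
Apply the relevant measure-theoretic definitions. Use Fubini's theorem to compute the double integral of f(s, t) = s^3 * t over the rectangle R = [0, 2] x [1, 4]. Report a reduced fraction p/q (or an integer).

f(s, t) is a tensor product of a function of s and a function of t, and both factors are bounded continuous (hence Lebesgue integrable) on the rectangle, so Fubini's theorem applies:
  integral_R f d(m x m) = (integral_a1^b1 s^3 ds) * (integral_a2^b2 t dt).
Inner integral in s: integral_{0}^{2} s^3 ds = (2^4 - 0^4)/4
  = 4.
Inner integral in t: integral_{1}^{4} t dt = (4^2 - 1^2)/2
  = 15/2.
Product: (4) * (15/2) = 30.

30


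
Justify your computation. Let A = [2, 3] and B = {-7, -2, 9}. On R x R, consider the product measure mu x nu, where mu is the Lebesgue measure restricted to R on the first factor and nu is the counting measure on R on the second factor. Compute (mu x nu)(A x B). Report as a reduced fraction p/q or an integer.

For a measurable rectangle A x B, the product measure satisfies
  (mu x nu)(A x B) = mu(A) * nu(B).
  mu(A) = 1.
  nu(B) = 3.
  (mu x nu)(A x B) = 1 * 3 = 3.

3


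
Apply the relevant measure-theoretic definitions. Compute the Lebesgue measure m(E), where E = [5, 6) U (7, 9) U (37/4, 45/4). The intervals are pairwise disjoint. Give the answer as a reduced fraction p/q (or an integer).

For pairwise disjoint intervals, m(union_i I_i) = sum_i m(I_i),
and m is invariant under swapping open/closed endpoints (single points have measure 0).
So m(E) = sum_i (b_i - a_i).
  I_1 has length 6 - 5 = 1.
  I_2 has length 9 - 7 = 2.
  I_3 has length 45/4 - 37/4 = 2.
Summing:
  m(E) = 1 + 2 + 2 = 5.

5


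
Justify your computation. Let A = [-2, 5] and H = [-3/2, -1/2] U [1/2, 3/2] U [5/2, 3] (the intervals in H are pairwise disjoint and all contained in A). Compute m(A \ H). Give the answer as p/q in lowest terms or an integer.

The ambient interval has length m(A) = 5 - (-2) = 7.
Since the holes are disjoint and sit inside A, by finite additivity
  m(H) = sum_i (b_i - a_i), and m(A \ H) = m(A) - m(H).
Computing the hole measures:
  m(H_1) = -1/2 - (-3/2) = 1.
  m(H_2) = 3/2 - 1/2 = 1.
  m(H_3) = 3 - 5/2 = 1/2.
Summed: m(H) = 1 + 1 + 1/2 = 5/2.
So m(A \ H) = 7 - 5/2 = 9/2.

9/2


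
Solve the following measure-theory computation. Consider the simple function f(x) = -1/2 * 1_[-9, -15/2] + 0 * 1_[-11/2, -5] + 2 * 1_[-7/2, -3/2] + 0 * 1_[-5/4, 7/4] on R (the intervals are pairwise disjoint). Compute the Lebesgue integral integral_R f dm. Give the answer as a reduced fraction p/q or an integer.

For a simple function f = sum_i c_i * 1_{A_i} with disjoint A_i,
  integral f dm = sum_i c_i * m(A_i).
Lengths of the A_i:
  m(A_1) = -15/2 - (-9) = 3/2.
  m(A_2) = -5 - (-11/2) = 1/2.
  m(A_3) = -3/2 - (-7/2) = 2.
  m(A_4) = 7/4 - (-5/4) = 3.
Contributions c_i * m(A_i):
  (-1/2) * (3/2) = -3/4.
  (0) * (1/2) = 0.
  (2) * (2) = 4.
  (0) * (3) = 0.
Total: -3/4 + 0 + 4 + 0 = 13/4.

13/4


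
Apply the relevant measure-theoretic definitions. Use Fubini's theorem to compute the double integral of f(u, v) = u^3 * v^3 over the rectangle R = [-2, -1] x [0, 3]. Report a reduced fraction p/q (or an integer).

f(u, v) is a tensor product of a function of u and a function of v, and both factors are bounded continuous (hence Lebesgue integrable) on the rectangle, so Fubini's theorem applies:
  integral_R f d(m x m) = (integral_a1^b1 u^3 du) * (integral_a2^b2 v^3 dv).
Inner integral in u: integral_{-2}^{-1} u^3 du = ((-1)^4 - (-2)^4)/4
  = -15/4.
Inner integral in v: integral_{0}^{3} v^3 dv = (3^4 - 0^4)/4
  = 81/4.
Product: (-15/4) * (81/4) = -1215/16.

-1215/16


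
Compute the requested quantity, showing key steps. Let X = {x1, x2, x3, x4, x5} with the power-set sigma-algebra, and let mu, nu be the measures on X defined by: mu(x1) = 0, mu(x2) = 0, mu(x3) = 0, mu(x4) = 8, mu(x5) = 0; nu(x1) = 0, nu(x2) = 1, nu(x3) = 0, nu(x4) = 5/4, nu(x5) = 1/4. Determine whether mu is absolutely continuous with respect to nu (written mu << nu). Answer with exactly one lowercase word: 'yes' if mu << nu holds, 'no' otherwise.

mu << nu means: every nu-null measurable set is also mu-null; equivalently, for every atom x, if nu({x}) = 0 then mu({x}) = 0.
Checking each atom:
  x1: nu = 0, mu = 0 -> consistent with mu << nu.
  x2: nu = 1 > 0 -> no constraint.
  x3: nu = 0, mu = 0 -> consistent with mu << nu.
  x4: nu = 5/4 > 0 -> no constraint.
  x5: nu = 1/4 > 0 -> no constraint.
No atom violates the condition. Therefore mu << nu.

yes
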